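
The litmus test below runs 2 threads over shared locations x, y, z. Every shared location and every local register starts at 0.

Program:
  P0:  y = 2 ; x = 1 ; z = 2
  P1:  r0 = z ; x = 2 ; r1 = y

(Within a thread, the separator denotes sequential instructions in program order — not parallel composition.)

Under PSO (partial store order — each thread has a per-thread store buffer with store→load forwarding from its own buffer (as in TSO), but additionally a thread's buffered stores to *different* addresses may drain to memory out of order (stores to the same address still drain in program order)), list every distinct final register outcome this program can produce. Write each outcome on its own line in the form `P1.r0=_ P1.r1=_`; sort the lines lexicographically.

P1.r0=0 P1.r1=0
P1.r0=0 P1.r1=2
P1.r0=2 P1.r1=0
P1.r0=2 P1.r1=2

outcome vector order: (P1.r0,P1.r1)
|PSO outcomes| = 4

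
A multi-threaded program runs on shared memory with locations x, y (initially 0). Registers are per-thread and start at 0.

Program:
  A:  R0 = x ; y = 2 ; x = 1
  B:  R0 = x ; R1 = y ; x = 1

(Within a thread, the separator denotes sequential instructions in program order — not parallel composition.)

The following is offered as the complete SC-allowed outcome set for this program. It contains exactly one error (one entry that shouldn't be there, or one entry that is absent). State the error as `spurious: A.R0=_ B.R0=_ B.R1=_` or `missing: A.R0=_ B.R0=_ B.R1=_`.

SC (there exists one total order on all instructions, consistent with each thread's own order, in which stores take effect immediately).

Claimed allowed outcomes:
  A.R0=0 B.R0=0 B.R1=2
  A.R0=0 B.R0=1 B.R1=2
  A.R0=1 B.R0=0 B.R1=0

outcome vector order: (A.R0,B.R0,B.R1)
under SC → <0 0 0>, <0 0 2>, <0 1 2>, <1 0 0>
SC∖claimed = {<0 0 0>}

missing: A.R0=0 B.R0=0 B.R1=0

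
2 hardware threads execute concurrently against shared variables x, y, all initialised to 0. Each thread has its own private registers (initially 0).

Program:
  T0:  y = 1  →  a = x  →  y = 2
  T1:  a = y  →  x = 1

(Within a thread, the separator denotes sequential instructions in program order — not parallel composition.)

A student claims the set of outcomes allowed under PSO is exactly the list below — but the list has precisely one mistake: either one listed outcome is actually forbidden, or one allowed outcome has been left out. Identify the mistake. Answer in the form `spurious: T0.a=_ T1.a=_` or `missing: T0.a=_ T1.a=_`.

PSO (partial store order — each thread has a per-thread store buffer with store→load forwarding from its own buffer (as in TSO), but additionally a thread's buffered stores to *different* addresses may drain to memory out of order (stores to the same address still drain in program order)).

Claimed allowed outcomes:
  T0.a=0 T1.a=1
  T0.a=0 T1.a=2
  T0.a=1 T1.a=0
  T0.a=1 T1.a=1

outcome vector order: (T0.a,T1.a)
PSO (5): 0/0 0/1 0/2 1/0 1/1
PSO∖claimed = {0/0}

missing: T0.a=0 T1.a=0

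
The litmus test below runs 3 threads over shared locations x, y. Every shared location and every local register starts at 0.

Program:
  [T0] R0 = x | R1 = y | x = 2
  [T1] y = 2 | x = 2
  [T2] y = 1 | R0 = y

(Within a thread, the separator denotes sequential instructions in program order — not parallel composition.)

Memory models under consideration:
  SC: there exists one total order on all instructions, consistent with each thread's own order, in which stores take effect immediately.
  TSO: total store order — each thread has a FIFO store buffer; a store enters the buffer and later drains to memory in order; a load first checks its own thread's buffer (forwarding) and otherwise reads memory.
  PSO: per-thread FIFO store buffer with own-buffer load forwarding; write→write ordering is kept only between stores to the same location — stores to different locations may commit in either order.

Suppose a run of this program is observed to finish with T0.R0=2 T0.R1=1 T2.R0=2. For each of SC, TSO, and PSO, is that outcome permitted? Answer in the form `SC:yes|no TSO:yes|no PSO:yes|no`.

outcome vector order: (T0.R0,T0.R1,T2.R0)
under SC → 0/0/1; 0/0/2; 0/1/1; 0/1/2; 0/2/1; 0/2/2; 2/1/1; 2/2/1; 2/2/2
under TSO → 0/0/1; 0/0/2; 0/1/1; 0/1/2; 0/2/1; 0/2/2; 2/1/1; 2/2/1; 2/2/2
under PSO → 0/0/1; 0/0/2; 0/1/1; 0/1/2; 0/2/1; 0/2/2; 2/0/1; 2/0/2; 2/1/1; 2/1/2; 2/2/1; 2/2/2
target 2/1/2 ∈ {PSO}

SC:no TSO:no PSO:yes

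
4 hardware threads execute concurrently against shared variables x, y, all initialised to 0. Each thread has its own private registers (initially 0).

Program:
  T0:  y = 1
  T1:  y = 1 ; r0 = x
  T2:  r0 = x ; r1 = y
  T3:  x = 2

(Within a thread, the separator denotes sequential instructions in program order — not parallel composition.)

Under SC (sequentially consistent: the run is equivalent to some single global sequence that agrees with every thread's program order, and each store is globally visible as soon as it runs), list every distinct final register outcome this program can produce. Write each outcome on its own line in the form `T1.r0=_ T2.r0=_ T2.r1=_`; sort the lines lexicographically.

T1.r0=0 T2.r0=0 T2.r1=0
T1.r0=0 T2.r0=0 T2.r1=1
T1.r0=0 T2.r0=2 T2.r1=1
T1.r0=2 T2.r0=0 T2.r1=0
T1.r0=2 T2.r0=0 T2.r1=1
T1.r0=2 T2.r0=2 T2.r1=0
T1.r0=2 T2.r0=2 T2.r1=1

outcome vector order: (T1.r0,T2.r0,T2.r1)
|SC outcomes| = 7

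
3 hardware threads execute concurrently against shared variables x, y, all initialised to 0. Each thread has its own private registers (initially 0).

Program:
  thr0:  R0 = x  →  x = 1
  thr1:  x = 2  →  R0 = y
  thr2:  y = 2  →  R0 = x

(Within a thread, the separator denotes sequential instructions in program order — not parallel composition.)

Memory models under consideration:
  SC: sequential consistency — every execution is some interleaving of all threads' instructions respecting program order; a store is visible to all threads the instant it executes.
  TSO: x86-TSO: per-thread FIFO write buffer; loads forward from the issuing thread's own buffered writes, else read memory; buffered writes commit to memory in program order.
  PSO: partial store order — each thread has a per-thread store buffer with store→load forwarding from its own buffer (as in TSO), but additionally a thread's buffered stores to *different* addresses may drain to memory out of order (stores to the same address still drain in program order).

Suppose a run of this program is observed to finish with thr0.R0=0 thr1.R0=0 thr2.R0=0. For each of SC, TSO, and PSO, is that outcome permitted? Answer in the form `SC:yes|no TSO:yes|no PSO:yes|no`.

SC:no TSO:yes PSO:yes

outcome vector order: (thr0.R0,thr1.R0,thr2.R0)
[SC] allowed = {<0 0 1> <0 0 2> <0 2 0> <0 2 1> <0 2 2> <2 0 1> <2 0 2> <2 2 0> <2 2 1> <2 2 2>}
[TSO] allowed = {<0 0 0> <0 0 1> <0 0 2> <0 2 0> <0 2 1> <0 2 2> <2 0 0> <2 0 1> <2 0 2> <2 2 0> <2 2 1> <2 2 2>}
[PSO] allowed = {<0 0 0> <0 0 1> <0 0 2> <0 2 0> <0 2 1> <0 2 2> <2 0 0> <2 0 1> <2 0 2> <2 2 0> <2 2 1> <2 2 2>}
target <0 0 0> ∈ {TSO,PSO}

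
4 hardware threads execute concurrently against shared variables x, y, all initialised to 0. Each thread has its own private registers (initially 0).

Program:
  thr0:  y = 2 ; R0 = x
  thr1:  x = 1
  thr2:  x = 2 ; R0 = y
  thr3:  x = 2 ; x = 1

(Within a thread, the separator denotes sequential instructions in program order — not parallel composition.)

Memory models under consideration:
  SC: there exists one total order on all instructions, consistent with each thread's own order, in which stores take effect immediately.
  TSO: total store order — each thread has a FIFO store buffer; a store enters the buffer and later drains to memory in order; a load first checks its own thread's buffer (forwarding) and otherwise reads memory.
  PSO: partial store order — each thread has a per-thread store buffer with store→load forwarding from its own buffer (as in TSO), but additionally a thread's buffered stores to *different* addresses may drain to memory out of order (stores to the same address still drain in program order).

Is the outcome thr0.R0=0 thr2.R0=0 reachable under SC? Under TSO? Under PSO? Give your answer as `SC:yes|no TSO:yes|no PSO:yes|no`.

SC:no TSO:yes PSO:yes

outcome vector order: (thr0.R0,thr2.R0)
SC (5): 02, 10, 12, 20, 22
TSO (6): 00, 02, 10, 12, 20, 22
PSO (6): 00, 02, 10, 12, 20, 22
target 00 ∈ {TSO,PSO}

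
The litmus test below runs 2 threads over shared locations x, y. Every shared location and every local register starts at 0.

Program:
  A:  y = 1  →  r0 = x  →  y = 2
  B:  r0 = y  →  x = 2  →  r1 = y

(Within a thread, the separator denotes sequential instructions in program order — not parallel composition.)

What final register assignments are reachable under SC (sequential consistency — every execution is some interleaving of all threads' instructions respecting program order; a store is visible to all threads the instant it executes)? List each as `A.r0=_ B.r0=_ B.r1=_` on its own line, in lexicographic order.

outcome vector order: (A.r0,B.r0,B.r1)
|SC outcomes| = 10

A.r0=0 B.r0=0 B.r1=1
A.r0=0 B.r0=0 B.r1=2
A.r0=0 B.r0=1 B.r1=1
A.r0=0 B.r0=1 B.r1=2
A.r0=0 B.r0=2 B.r1=2
A.r0=2 B.r0=0 B.r1=0
A.r0=2 B.r0=0 B.r1=1
A.r0=2 B.r0=0 B.r1=2
A.r0=2 B.r0=1 B.r1=1
A.r0=2 B.r0=1 B.r1=2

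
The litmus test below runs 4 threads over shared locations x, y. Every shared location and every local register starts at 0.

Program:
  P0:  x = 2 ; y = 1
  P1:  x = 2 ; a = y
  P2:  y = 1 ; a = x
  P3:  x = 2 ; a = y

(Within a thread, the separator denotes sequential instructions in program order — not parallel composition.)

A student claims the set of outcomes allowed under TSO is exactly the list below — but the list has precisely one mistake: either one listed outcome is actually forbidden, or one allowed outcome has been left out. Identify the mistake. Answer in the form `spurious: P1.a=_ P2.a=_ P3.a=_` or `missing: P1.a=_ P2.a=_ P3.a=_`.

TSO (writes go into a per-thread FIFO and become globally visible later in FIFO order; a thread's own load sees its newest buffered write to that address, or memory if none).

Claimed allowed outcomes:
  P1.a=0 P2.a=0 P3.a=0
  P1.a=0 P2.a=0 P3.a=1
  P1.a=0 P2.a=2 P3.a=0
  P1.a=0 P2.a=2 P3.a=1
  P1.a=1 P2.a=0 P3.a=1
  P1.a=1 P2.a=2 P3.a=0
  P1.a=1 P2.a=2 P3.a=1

missing: P1.a=1 P2.a=0 P3.a=0

outcome vector order: (P1.a,P2.a,P3.a)
TSO (8): <0 0 0> <0 0 1> <0 2 0> <0 2 1> <1 0 0> <1 0 1> <1 2 0> <1 2 1>
TSO∖claimed = {<1 0 0>}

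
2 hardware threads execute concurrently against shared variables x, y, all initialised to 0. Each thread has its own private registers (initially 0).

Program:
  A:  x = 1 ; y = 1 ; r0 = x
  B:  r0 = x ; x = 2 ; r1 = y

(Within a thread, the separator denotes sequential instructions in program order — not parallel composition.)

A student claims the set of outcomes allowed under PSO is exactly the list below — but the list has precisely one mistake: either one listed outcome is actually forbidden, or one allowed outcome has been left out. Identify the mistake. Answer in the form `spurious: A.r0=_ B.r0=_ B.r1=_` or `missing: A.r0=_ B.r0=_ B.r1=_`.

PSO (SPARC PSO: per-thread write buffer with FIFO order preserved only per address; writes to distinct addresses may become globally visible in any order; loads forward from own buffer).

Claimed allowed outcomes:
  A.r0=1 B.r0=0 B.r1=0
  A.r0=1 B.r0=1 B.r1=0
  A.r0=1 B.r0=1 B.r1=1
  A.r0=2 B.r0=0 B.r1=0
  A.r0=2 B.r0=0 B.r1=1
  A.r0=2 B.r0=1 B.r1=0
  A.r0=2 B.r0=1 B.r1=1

missing: A.r0=1 B.r0=0 B.r1=1

outcome vector order: (A.r0,B.r0,B.r1)
[PSO] allowed = {(1,0,0), (1,0,1), (1,1,0), (1,1,1), (2,0,0), (2,0,1), (2,1,0), (2,1,1)}
PSO∖claimed = {(1,0,1)}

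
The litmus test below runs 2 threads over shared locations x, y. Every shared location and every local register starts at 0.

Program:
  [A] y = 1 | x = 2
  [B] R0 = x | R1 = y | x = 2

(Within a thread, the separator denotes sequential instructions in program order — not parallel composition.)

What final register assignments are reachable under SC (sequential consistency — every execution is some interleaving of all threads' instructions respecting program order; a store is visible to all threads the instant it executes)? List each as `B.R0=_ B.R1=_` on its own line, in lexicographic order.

B.R0=0 B.R1=0
B.R0=0 B.R1=1
B.R0=2 B.R1=1

outcome vector order: (B.R0,B.R1)
|SC outcomes| = 3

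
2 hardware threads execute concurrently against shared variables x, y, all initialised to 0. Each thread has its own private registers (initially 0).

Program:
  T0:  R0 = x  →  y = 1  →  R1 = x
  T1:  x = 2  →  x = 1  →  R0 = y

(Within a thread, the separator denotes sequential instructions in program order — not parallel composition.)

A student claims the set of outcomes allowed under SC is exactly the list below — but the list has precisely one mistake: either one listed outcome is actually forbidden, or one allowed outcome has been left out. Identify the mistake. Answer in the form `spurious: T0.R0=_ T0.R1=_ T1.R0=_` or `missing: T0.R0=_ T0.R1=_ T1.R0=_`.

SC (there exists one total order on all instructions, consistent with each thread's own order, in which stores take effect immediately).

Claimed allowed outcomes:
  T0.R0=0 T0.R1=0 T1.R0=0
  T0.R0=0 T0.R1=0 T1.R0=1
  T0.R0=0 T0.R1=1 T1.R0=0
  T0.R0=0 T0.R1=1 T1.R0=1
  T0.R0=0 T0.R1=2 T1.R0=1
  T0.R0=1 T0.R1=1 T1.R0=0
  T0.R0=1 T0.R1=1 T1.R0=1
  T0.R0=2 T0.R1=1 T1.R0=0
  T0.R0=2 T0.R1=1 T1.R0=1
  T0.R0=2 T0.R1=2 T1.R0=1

outcome vector order: (T0.R0,T0.R1,T1.R0)
[SC] allowed = {<0 0 1>; <0 1 0>; <0 1 1>; <0 2 1>; <1 1 0>; <1 1 1>; <2 1 0>; <2 1 1>; <2 2 1>}
claimed∖SC = {<0 0 0>}

spurious: T0.R0=0 T0.R1=0 T1.R0=0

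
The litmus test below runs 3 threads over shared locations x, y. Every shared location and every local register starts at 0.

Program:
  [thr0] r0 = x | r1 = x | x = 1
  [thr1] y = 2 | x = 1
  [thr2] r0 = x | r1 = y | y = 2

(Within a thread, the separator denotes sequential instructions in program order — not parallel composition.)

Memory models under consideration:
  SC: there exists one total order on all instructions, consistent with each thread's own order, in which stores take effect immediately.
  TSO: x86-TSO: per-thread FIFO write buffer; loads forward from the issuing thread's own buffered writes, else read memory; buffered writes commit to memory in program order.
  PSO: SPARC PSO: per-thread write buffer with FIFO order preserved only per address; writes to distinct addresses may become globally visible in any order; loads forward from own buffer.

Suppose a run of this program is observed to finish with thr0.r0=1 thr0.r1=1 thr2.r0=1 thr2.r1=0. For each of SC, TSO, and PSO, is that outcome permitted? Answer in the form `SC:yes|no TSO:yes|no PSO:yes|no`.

SC:no TSO:no PSO:yes

outcome vector order: (thr0.r0,thr0.r1,thr2.r0,thr2.r1)
SC (10): 0000 0002 0010 0012 0100 0102 0112 1100 1102 1112
TSO (10): 0000 0002 0010 0012 0100 0102 0112 1100 1102 1112
PSO (12): 0000 0002 0010 0012 0100 0102 0110 0112 1100 1102 1110 1112
target 1110 ∈ {PSO}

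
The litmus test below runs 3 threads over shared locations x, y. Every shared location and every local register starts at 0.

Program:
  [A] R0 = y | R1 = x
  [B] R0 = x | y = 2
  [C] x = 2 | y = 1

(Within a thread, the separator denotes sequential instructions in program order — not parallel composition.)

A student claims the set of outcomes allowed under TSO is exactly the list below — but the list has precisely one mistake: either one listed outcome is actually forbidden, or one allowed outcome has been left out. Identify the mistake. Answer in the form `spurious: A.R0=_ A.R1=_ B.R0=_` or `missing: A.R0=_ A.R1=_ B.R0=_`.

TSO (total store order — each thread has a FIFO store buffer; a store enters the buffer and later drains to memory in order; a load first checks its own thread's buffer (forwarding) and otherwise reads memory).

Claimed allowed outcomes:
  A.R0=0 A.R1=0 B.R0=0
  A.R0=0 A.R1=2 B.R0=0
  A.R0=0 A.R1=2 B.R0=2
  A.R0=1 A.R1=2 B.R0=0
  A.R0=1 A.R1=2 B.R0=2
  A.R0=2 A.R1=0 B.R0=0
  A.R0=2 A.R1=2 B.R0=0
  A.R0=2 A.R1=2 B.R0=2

missing: A.R0=0 A.R1=0 B.R0=2

outcome vector order: (A.R0,A.R1,B.R0)
TSO: 9 outcomes — {0/0/0 0/0/2 0/2/0 0/2/2 1/2/0 1/2/2 2/0/0 2/2/0 2/2/2}
TSO∖claimed = {0/0/2}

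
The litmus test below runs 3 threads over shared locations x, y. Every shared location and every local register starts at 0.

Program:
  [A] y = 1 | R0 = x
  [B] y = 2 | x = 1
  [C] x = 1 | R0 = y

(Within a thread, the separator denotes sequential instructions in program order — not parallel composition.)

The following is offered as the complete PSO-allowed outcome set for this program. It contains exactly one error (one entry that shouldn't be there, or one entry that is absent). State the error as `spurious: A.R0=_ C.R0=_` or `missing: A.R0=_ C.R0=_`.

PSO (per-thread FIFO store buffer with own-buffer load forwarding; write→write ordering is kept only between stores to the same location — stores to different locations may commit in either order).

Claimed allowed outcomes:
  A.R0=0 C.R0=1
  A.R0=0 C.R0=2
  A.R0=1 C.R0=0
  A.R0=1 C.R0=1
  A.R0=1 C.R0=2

missing: A.R0=0 C.R0=0

outcome vector order: (A.R0,C.R0)
PSO (6): <0 0>, <0 1>, <0 2>, <1 0>, <1 1>, <1 2>
PSO∖claimed = {<0 0>}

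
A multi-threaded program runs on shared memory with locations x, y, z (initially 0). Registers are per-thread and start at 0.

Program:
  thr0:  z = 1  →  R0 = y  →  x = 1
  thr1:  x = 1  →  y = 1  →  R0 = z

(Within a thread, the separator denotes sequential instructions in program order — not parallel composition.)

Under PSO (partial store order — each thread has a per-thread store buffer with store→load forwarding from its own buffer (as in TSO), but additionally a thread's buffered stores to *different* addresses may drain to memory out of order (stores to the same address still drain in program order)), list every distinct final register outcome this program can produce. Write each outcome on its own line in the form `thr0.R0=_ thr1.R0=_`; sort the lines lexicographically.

thr0.R0=0 thr1.R0=0
thr0.R0=0 thr1.R0=1
thr0.R0=1 thr1.R0=0
thr0.R0=1 thr1.R0=1

outcome vector order: (thr0.R0,thr1.R0)
|PSO outcomes| = 4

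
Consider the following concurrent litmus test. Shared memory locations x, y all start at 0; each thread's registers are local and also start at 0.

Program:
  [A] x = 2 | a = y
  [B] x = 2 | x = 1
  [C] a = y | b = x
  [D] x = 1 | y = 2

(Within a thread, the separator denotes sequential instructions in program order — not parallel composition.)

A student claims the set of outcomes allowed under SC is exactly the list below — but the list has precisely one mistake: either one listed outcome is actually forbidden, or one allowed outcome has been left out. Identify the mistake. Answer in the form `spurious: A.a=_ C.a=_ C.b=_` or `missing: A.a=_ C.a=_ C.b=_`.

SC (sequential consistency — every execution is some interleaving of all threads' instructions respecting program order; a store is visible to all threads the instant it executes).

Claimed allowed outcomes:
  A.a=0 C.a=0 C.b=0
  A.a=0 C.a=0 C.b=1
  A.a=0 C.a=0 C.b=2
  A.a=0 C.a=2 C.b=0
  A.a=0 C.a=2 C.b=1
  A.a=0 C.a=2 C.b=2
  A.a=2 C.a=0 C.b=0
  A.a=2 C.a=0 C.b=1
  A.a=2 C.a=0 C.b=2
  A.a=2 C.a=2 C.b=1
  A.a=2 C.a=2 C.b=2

spurious: A.a=0 C.a=2 C.b=0

outcome vector order: (A.a,C.a,C.b)
SC: 10 outcomes — {<0 0 0>; <0 0 1>; <0 0 2>; <0 2 1>; <0 2 2>; <2 0 0>; <2 0 1>; <2 0 2>; <2 2 1>; <2 2 2>}
claimed∖SC = {<0 2 0>}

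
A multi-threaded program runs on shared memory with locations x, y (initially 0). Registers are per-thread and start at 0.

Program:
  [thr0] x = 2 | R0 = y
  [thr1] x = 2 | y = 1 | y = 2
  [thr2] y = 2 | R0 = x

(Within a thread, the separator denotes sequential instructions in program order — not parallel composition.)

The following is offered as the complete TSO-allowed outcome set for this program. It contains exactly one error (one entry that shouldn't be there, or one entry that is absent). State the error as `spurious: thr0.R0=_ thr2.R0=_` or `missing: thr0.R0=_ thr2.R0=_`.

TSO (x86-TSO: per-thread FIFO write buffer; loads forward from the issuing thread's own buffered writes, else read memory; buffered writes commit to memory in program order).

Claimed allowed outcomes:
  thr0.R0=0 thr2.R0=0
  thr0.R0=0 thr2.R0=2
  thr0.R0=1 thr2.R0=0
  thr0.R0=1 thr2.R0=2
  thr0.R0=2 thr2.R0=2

missing: thr0.R0=2 thr2.R0=0

outcome vector order: (thr0.R0,thr2.R0)
under TSO → 00, 02, 10, 12, 20, 22
TSO∖claimed = {20}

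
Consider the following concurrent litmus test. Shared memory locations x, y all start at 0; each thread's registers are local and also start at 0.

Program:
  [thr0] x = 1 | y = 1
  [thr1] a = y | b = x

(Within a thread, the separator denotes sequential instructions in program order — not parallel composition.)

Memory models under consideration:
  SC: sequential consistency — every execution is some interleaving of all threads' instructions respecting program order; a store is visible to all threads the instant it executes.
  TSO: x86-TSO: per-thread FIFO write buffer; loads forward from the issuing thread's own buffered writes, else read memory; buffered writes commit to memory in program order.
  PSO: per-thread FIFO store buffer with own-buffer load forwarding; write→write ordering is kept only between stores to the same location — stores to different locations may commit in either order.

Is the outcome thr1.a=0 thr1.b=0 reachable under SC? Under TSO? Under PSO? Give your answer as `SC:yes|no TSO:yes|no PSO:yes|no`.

outcome vector order: (thr1.a,thr1.b)
under SC → 0/0 0/1 1/1
under TSO → 0/0 0/1 1/1
under PSO → 0/0 0/1 1/0 1/1
target 0/0 ∈ {SC,TSO,PSO}

SC:yes TSO:yes PSO:yes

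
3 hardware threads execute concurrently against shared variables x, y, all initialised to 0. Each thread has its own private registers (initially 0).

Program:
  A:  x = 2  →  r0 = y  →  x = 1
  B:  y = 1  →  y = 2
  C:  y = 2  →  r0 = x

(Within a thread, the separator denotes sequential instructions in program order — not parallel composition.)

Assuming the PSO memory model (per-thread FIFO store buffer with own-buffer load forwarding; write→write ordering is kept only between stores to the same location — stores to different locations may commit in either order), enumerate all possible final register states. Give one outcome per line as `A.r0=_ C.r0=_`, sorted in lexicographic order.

outcome vector order: (A.r0,C.r0)
|PSO outcomes| = 9

A.r0=0 C.r0=0
A.r0=0 C.r0=1
A.r0=0 C.r0=2
A.r0=1 C.r0=0
A.r0=1 C.r0=1
A.r0=1 C.r0=2
A.r0=2 C.r0=0
A.r0=2 C.r0=1
A.r0=2 C.r0=2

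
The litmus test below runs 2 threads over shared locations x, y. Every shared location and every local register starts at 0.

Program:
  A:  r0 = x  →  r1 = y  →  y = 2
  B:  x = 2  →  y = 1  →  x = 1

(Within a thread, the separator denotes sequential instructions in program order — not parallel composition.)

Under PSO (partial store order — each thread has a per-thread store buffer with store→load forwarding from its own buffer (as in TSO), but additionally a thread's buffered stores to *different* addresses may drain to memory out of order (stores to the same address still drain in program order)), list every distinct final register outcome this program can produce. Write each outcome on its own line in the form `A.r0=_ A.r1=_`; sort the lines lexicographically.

outcome vector order: (A.r0,A.r1)
|PSO outcomes| = 6

A.r0=0 A.r1=0
A.r0=0 A.r1=1
A.r0=1 A.r1=0
A.r0=1 A.r1=1
A.r0=2 A.r1=0
A.r0=2 A.r1=1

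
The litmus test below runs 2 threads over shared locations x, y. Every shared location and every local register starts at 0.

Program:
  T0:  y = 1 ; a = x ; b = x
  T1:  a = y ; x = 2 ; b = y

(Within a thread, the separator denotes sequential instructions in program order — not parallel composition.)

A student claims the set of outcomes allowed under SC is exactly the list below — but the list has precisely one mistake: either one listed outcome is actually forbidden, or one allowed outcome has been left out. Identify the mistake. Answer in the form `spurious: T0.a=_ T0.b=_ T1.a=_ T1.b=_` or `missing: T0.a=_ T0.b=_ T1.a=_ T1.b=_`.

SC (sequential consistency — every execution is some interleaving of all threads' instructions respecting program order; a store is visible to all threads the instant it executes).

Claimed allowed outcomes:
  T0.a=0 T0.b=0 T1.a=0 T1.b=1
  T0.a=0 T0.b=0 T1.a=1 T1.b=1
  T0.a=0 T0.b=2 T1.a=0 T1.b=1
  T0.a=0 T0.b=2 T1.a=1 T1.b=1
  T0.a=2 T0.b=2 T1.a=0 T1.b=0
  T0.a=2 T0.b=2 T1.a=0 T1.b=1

missing: T0.a=2 T0.b=2 T1.a=1 T1.b=1

outcome vector order: (T0.a,T0.b,T1.a,T1.b)
[SC] allowed = {0/0/0/1 0/0/1/1 0/2/0/1 0/2/1/1 2/2/0/0 2/2/0/1 2/2/1/1}
SC∖claimed = {2/2/1/1}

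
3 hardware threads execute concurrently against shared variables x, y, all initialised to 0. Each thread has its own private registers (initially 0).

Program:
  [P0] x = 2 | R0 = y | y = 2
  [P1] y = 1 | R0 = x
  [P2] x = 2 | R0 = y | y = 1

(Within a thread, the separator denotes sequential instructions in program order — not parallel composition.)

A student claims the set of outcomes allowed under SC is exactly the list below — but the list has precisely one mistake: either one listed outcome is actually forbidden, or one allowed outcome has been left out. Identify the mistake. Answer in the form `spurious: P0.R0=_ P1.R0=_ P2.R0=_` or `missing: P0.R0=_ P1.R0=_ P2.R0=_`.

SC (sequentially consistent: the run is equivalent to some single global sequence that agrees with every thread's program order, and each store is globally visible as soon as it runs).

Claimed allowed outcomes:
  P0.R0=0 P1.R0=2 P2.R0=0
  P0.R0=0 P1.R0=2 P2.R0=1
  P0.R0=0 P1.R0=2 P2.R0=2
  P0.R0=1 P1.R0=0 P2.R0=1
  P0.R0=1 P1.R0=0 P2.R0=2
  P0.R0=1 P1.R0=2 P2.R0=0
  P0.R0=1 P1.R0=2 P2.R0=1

outcome vector order: (P0.R0,P1.R0,P2.R0)
under SC → (0,2,0); (0,2,1); (0,2,2); (1,0,1); (1,0,2); (1,2,0); (1,2,1); (1,2,2)
SC∖claimed = {(1,2,2)}

missing: P0.R0=1 P1.R0=2 P2.R0=2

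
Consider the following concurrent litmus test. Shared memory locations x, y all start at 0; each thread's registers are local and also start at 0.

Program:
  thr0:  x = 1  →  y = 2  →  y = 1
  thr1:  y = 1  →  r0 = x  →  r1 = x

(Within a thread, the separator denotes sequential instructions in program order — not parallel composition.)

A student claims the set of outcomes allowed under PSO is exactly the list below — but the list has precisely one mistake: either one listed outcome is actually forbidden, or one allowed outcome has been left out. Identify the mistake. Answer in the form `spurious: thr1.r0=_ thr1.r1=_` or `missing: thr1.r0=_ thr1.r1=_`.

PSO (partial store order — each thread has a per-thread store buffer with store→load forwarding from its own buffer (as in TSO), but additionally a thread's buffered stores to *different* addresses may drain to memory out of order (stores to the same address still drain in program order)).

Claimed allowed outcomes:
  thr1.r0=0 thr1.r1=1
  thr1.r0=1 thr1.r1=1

missing: thr1.r0=0 thr1.r1=0

outcome vector order: (thr1.r0,thr1.r1)
under PSO → <0 0>; <0 1>; <1 1>
PSO∖claimed = {<0 0>}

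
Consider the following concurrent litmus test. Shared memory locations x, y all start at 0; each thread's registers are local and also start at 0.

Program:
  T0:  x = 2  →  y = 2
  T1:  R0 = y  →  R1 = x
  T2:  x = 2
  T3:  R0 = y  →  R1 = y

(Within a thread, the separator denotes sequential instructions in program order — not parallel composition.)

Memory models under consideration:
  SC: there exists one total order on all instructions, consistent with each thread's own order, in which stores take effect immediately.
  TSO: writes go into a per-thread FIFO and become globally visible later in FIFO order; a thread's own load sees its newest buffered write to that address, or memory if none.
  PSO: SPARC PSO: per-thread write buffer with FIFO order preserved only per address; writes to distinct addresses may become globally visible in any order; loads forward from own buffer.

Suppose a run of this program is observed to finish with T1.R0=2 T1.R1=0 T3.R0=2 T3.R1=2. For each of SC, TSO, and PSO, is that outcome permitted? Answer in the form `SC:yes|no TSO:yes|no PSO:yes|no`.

SC:no TSO:no PSO:yes

outcome vector order: (T1.R0,T1.R1,T3.R0,T3.R1)
SC: 9 outcomes — {(0,0,0,0), (0,0,0,2), (0,0,2,2), (0,2,0,0), (0,2,0,2), (0,2,2,2), (2,2,0,0), (2,2,0,2), (2,2,2,2)}
TSO: 9 outcomes — {(0,0,0,0), (0,0,0,2), (0,0,2,2), (0,2,0,0), (0,2,0,2), (0,2,2,2), (2,2,0,0), (2,2,0,2), (2,2,2,2)}
PSO: 12 outcomes — {(0,0,0,0), (0,0,0,2), (0,0,2,2), (0,2,0,0), (0,2,0,2), (0,2,2,2), (2,0,0,0), (2,0,0,2), (2,0,2,2), (2,2,0,0), (2,2,0,2), (2,2,2,2)}
target (2,0,2,2) ∈ {PSO}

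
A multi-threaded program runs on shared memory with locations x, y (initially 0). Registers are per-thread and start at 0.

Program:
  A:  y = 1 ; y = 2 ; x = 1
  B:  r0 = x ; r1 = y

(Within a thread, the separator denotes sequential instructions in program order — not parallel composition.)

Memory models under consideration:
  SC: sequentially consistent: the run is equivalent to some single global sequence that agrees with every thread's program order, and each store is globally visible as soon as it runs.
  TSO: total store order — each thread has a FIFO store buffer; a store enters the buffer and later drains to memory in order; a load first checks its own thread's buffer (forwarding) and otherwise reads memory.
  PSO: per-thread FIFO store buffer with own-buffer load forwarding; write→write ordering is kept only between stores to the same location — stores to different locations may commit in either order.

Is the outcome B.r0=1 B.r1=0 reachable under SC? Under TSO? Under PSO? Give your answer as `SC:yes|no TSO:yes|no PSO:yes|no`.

outcome vector order: (B.r0,B.r1)
SC: 4 outcomes — {0/0 0/1 0/2 1/2}
TSO: 4 outcomes — {0/0 0/1 0/2 1/2}
PSO: 6 outcomes — {0/0 0/1 0/2 1/0 1/1 1/2}
target 1/0 ∈ {PSO}

SC:no TSO:no PSO:yes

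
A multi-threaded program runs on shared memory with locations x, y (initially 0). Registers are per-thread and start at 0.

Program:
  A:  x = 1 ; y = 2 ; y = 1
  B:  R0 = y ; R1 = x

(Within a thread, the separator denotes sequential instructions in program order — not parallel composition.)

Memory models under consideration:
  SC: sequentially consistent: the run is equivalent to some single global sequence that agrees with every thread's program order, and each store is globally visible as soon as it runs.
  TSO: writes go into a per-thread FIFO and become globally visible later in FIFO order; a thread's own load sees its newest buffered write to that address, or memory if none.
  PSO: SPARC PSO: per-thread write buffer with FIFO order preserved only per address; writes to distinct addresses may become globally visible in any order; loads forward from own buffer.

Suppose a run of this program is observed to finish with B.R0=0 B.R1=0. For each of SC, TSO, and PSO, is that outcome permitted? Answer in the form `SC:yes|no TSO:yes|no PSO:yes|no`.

outcome vector order: (B.R0,B.R1)
under SC → 00; 01; 11; 21
under TSO → 00; 01; 11; 21
under PSO → 00; 01; 10; 11; 20; 21
target 00 ∈ {SC,TSO,PSO}

SC:yes TSO:yes PSO:yes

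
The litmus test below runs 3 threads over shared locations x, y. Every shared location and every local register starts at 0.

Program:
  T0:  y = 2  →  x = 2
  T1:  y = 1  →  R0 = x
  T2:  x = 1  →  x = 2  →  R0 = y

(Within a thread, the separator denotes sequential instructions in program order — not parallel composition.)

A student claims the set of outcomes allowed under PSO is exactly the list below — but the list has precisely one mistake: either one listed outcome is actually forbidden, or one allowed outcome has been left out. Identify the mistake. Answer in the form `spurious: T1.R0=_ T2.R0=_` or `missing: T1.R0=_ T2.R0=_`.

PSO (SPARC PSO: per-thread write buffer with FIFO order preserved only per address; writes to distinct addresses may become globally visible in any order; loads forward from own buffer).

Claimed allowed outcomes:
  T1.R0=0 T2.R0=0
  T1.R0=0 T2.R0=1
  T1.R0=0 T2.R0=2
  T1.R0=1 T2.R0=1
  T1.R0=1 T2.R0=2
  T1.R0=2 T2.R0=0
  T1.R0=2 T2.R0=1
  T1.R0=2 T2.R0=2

missing: T1.R0=1 T2.R0=0

outcome vector order: (T1.R0,T2.R0)
PSO: 9 outcomes — {<0 0>; <0 1>; <0 2>; <1 0>; <1 1>; <1 2>; <2 0>; <2 1>; <2 2>}
PSO∖claimed = {<1 0>}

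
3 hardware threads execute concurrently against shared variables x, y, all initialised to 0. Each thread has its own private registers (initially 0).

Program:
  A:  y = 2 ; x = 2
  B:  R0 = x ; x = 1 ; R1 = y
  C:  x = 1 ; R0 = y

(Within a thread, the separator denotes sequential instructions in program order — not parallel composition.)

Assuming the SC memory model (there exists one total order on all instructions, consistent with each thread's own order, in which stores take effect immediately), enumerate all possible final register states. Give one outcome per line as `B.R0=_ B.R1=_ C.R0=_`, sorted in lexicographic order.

B.R0=0 B.R1=0 C.R0=0
B.R0=0 B.R1=0 C.R0=2
B.R0=0 B.R1=2 C.R0=0
B.R0=0 B.R1=2 C.R0=2
B.R0=1 B.R1=0 C.R0=0
B.R0=1 B.R1=0 C.R0=2
B.R0=1 B.R1=2 C.R0=0
B.R0=1 B.R1=2 C.R0=2
B.R0=2 B.R1=2 C.R0=0
B.R0=2 B.R1=2 C.R0=2

outcome vector order: (B.R0,B.R1,C.R0)
|SC outcomes| = 10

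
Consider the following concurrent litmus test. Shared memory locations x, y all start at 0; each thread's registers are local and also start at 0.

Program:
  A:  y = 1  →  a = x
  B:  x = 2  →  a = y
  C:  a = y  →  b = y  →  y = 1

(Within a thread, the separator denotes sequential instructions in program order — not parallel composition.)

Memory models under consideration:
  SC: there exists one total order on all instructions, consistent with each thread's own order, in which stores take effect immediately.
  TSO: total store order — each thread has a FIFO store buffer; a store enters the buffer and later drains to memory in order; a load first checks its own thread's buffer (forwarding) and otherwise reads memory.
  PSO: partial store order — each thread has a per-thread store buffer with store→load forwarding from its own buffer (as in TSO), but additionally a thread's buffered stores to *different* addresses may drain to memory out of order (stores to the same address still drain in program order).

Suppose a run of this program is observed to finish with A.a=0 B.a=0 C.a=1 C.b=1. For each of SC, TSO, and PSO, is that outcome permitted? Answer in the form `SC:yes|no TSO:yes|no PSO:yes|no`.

SC:no TSO:yes PSO:yes

outcome vector order: (A.a,B.a,C.a,C.b)
under SC → 0/1/0/0; 0/1/0/1; 0/1/1/1; 2/0/0/0; 2/0/0/1; 2/0/1/1; 2/1/0/0; 2/1/0/1; 2/1/1/1
under TSO → 0/0/0/0; 0/0/0/1; 0/0/1/1; 0/1/0/0; 0/1/0/1; 0/1/1/1; 2/0/0/0; 2/0/0/1; 2/0/1/1; 2/1/0/0; 2/1/0/1; 2/1/1/1
under PSO → 0/0/0/0; 0/0/0/1; 0/0/1/1; 0/1/0/0; 0/1/0/1; 0/1/1/1; 2/0/0/0; 2/0/0/1; 2/0/1/1; 2/1/0/0; 2/1/0/1; 2/1/1/1
target 0/0/1/1 ∈ {TSO,PSO}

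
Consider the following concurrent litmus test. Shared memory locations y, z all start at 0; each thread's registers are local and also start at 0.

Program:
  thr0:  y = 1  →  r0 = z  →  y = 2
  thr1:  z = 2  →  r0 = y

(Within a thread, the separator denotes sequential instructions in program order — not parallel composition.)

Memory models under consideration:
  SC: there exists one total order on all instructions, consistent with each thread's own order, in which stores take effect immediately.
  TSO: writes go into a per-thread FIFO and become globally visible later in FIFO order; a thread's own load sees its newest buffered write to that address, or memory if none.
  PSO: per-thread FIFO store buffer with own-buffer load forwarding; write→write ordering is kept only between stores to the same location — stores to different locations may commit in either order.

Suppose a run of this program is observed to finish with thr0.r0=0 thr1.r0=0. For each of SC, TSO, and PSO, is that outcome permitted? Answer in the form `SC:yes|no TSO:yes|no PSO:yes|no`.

SC:no TSO:yes PSO:yes

outcome vector order: (thr0.r0,thr1.r0)
under SC → 0/1 0/2 2/0 2/1 2/2
under TSO → 0/0 0/1 0/2 2/0 2/1 2/2
under PSO → 0/0 0/1 0/2 2/0 2/1 2/2
target 0/0 ∈ {TSO,PSO}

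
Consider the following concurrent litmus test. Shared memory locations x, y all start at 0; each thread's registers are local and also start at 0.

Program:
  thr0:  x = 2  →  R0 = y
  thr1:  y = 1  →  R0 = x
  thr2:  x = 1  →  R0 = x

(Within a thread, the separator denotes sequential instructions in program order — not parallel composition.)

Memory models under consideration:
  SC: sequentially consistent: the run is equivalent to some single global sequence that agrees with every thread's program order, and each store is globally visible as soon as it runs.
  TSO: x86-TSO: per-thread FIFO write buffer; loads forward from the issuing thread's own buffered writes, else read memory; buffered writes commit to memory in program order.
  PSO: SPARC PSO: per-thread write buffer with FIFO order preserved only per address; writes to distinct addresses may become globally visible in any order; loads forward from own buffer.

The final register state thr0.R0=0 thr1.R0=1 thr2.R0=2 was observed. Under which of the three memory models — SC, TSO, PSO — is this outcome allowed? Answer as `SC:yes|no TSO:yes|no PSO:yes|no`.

outcome vector order: (thr0.R0,thr1.R0,thr2.R0)
[SC] allowed = {(0,1,1) (0,2,1) (0,2,2) (1,0,1) (1,0,2) (1,1,1) (1,1,2) (1,2,1) (1,2,2)}
[TSO] allowed = {(0,0,1) (0,0,2) (0,1,1) (0,1,2) (0,2,1) (0,2,2) (1,0,1) (1,0,2) (1,1,1) (1,1,2) (1,2,1) (1,2,2)}
[PSO] allowed = {(0,0,1) (0,0,2) (0,1,1) (0,1,2) (0,2,1) (0,2,2) (1,0,1) (1,0,2) (1,1,1) (1,1,2) (1,2,1) (1,2,2)}
target (0,1,2) ∈ {TSO,PSO}

SC:no TSO:yes PSO:yes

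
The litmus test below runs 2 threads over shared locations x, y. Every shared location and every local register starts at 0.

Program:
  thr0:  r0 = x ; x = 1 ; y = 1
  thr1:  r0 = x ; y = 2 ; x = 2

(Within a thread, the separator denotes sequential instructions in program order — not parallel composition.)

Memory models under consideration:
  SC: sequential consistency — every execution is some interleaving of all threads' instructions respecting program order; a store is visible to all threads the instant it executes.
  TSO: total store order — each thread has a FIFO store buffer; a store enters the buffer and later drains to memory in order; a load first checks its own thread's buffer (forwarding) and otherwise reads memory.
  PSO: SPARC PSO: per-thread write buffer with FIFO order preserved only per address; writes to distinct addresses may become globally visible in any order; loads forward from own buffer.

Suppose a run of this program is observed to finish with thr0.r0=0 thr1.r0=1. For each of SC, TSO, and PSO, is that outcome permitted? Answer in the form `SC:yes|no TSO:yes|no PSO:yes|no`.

SC:yes TSO:yes PSO:yes

outcome vector order: (thr0.r0,thr1.r0)
[SC] allowed = {(0,0) (0,1) (2,0)}
[TSO] allowed = {(0,0) (0,1) (2,0)}
[PSO] allowed = {(0,0) (0,1) (2,0)}
target (0,1) ∈ {SC,TSO,PSO}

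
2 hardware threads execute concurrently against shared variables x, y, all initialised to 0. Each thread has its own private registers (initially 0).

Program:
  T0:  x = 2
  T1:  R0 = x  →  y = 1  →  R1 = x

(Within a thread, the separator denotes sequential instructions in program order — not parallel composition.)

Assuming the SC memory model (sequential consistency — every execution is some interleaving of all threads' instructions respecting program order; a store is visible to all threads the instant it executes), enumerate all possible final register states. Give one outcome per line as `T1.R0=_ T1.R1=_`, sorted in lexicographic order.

outcome vector order: (T1.R0,T1.R1)
|SC outcomes| = 3

T1.R0=0 T1.R1=0
T1.R0=0 T1.R1=2
T1.R0=2 T1.R1=2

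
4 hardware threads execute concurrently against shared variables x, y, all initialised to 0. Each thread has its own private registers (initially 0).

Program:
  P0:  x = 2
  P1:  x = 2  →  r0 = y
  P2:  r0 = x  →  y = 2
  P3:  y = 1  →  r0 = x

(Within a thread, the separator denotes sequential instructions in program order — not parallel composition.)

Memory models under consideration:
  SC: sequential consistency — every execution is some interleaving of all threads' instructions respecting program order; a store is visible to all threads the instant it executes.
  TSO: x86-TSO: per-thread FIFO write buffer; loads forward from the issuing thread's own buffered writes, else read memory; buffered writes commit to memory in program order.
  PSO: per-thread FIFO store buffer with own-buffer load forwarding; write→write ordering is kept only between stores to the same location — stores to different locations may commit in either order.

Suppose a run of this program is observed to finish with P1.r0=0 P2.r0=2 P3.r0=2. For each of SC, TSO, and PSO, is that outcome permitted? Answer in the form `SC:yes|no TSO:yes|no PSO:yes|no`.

outcome vector order: (P1.r0,P2.r0,P3.r0)
SC: 10 outcomes — {0/0/2; 0/2/2; 1/0/0; 1/0/2; 1/2/0; 1/2/2; 2/0/0; 2/0/2; 2/2/0; 2/2/2}
TSO: 12 outcomes — {0/0/0; 0/0/2; 0/2/0; 0/2/2; 1/0/0; 1/0/2; 1/2/0; 1/2/2; 2/0/0; 2/0/2; 2/2/0; 2/2/2}
PSO: 12 outcomes — {0/0/0; 0/0/2; 0/2/0; 0/2/2; 1/0/0; 1/0/2; 1/2/0; 1/2/2; 2/0/0; 2/0/2; 2/2/0; 2/2/2}
target 0/2/2 ∈ {SC,TSO,PSO}

SC:yes TSO:yes PSO:yes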